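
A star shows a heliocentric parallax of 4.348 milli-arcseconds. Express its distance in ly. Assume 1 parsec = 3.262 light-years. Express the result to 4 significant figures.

p = 4.348 milli-arcseconds = 0.004348 arcsec.
d = 1/p = 1/0.004348 = 229.99 pc.
In light-years: 229.99 × 3.262 = 750.23 ly.

750.2 ly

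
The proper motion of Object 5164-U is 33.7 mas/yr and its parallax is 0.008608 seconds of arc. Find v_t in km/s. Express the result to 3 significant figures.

d = 1/p = 1/0.008608″ = 116.17 pc.
μ = 33.7 mas/yr = 0.0337 ″/yr.
v_t = 4.74 × μ × d = 4.74 × 0.0337 × 116.17 = 18.557 km/s.

18.6 km/s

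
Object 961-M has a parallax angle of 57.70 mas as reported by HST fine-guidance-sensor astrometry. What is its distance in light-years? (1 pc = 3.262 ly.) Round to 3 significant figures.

p = 57.70 mas = 0.05770 arcsec.
d = 1/p = 1/0.05770 = 17.331 pc.
In light-years: 17.331 × 3.262 = 56.534 ly.

56.5 light years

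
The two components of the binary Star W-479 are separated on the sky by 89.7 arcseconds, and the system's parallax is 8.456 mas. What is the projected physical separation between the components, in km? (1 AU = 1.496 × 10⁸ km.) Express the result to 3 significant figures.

d = 1/p = 1/0.008456″ = 118.26 pc.
At distance d (pc), an angle of θ arcsec spans θ·d AU: s = 89.7 × 118.26 = 10608 AU.
= 10608 × 1.496 × 10⁸ km = 1.5870 × 10^12 km.

1.59 × 10^12 km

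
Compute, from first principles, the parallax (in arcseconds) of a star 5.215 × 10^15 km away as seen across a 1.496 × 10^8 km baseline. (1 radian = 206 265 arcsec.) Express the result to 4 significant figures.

θ ≈ B/d = (1.496 × 10^8) / (5.215 × 10^15) = 2.8686 × 10^-8 rad.
In arcseconds: 2.8686 × 10^-8 × 206265 = 0.0059169″.

0.005917 arcsec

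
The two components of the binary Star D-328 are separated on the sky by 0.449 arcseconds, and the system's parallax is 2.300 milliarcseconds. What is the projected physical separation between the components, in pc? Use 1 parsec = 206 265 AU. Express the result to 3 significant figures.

d = 1/p = 1/0.002300″ = 434.78 pc.
At distance d (pc), an angle of θ arcsec spans θ·d AU: s = 0.449 × 434.78 = 195.22 AU.
= 195.22 / 206265 = 0.00094645 pc.

0.000946 pc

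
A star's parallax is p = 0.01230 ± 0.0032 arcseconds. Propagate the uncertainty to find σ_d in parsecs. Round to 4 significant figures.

d = 1/p, so σ_d = σ_p / p².
σ_d = 0.00320 / (0.01230)² = 0.00320 / 0.00015129 = 21.151 pc.

21.15 pc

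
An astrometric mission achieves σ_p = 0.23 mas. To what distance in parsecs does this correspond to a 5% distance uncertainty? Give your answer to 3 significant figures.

σ_d/d = σ_p/p, so the condition is σ_p/p ≤ 0.05, i.e. p ≥ σ_p/0.05.
p_min = 0.23/0.05 = 4.6 mas = 0.0046 arcsec.
d_max = 1/p_min = 1/0.0046 = 217.39 pc.

217 pc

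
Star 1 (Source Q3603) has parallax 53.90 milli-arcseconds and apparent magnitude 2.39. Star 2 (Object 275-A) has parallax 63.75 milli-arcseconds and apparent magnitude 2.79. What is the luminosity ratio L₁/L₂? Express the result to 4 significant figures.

L₁/L₂ = 2.022

d₁ = 1/p₁ = 1/0.05390″ = 18.553 pc; d₂ = 1/p₂ = 1/0.06375″ = 15.686 pc.
M₁ = m₁ − 5 log₁₀ d₁ + 5 = 2.39 − 6.3421 + 5 = 1.0479.
M₂ = 2.79 − 5.9776 + 5 = 1.8124.
L₁/L₂ = 10^(0.4(M₂ − M₁)) = 10^(0.4 × 0.7645) = 10^0.30580 = 2.0221.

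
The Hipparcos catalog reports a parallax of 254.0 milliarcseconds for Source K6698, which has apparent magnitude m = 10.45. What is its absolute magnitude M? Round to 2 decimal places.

M = 12.47

d = 1/p = 1/0.2540″ = 3.937 pc.
m − M = 5 log₁₀(3.937) − 5 = 2.9758 − 5 = -2.0242.
M = m − (m − M) = 10.45 − (-2.0242) = 12.47.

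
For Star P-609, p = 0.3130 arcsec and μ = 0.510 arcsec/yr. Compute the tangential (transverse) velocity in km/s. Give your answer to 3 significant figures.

d = 1/p = 1/0.3130″ = 3.1949 pc.
v_t = 4.74 × μ × d = 4.74 × 0.510 × 3.1949 = 7.7234 km/s.

7.72 km/s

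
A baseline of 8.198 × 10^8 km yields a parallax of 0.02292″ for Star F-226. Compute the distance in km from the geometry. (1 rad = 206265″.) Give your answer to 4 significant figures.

7.378 × 10^15 km

θ = 0.02292″ = 0.02292/206265 = 1.1112 × 10^-7 rad.
d = B/θ = (8.198 × 10^8) / (1.1112 × 10^-7) = 7.3776 × 10^15 km.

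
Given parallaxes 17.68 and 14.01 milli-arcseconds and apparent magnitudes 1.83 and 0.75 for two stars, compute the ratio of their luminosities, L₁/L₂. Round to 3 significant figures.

L₁/L₂ = 0.232

d₁ = 1/p₁ = 1/0.01768″ = 56.561 pc; d₂ = 1/p₂ = 1/0.01401″ = 71.378 pc.
M₁ = m₁ − 5 log₁₀ d₁ + 5 = 1.83 − 8.7626 + 5 = -1.9326.
M₂ = 0.75 − 9.2678 + 5 = -3.5178.
L₁/L₂ = 10^(0.4(M₂ − M₁)) = 10^(0.4 × (-1.5852)) = 10^(-0.63408) = 0.23223.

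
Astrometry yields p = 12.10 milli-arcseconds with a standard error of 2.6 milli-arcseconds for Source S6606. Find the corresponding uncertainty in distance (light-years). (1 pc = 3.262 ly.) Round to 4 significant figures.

57.93 ly

d = 1/p, so σ_d = σ_p / p².
σ_d = 0.00260 / (0.01210)² = 0.00260 / 0.00014641 = 17.758 pc = 17.758 × 3.262 ly = 57.927 ly.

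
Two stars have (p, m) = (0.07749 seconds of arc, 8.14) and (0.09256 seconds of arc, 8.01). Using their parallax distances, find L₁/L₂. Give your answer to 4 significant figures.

d₁ = 1/p₁ = 1/0.07749″ = 12.905 pc; d₂ = 1/p₂ = 1/0.09256″ = 10.804 pc.
M₁ = m₁ − 5 log₁₀ d₁ + 5 = 8.14 − 5.5538 + 5 = 7.5862.
M₂ = 8.01 − 5.1679 + 5 = 7.8421.
L₁/L₂ = 10^(0.4(M₂ − M₁)) = 10^(0.4 × 0.2559) = 10^0.10236 = 1.2658.

L₁/L₂ = 1.266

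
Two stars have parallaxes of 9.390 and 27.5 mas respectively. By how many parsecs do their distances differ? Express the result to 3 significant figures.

70.1 pc

d_A = 1/0.009390″ = 106.5 pc; d_B = 1/0.02750″ = 36.364 pc.
|d_B − d_A| = |36.364 − 106.5| = 70.136 pc.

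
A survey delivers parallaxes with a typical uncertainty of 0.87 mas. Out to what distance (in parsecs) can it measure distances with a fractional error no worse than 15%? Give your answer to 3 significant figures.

172 pc

σ_d/d = σ_p/p, so the condition is σ_p/p ≤ 0.15, i.e. p ≥ σ_p/0.15.
p_min = 0.87/0.15 = 5.8 mas = 0.0058 arcsec.
d_max = 1/p_min = 1/0.0058 = 172.41 pc.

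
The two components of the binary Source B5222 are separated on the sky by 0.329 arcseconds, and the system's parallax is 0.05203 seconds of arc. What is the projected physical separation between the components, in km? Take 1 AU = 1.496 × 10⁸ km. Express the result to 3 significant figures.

d = 1/p = 1/0.05203″ = 19.22 pc.
At distance d (pc), an angle of θ arcsec spans θ·d AU: s = 0.329 × 19.22 = 6.3234 AU.
= 6.3234 × 1.496 × 10⁸ km = 9.4598 × 10^8 km.

9.46 × 10^8 km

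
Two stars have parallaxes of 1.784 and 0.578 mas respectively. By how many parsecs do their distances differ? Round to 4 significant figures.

d_A = 1/0.001784″ = 560.54 pc; d_B = 1/0.0005780″ = 1730.1 pc.
|d_B − d_A| = |1730.1 − 560.54| = 1169.6 pc.

1170 pc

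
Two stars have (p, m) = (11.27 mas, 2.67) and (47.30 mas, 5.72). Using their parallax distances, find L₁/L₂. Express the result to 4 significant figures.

L₁/L₂ = 292.3

d₁ = 1/p₁ = 1/0.01127″ = 88.731 pc; d₂ = 1/p₂ = 1/0.04730″ = 21.142 pc.
M₁ = m₁ − 5 log₁₀ d₁ + 5 = 2.67 − 9.7404 + 5 = -2.0704.
M₂ = 5.72 − 6.6257 + 5 = 4.0943.
L₁/L₂ = 10^(0.4(M₂ − M₁)) = 10^(0.4 × 6.1647) = 10^2.46588 = 292.33.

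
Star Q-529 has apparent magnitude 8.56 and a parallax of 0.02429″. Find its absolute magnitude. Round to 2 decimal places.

d = 1/p = 1/0.02429″ = 41.169 pc.
m − M = 5 log₁₀(41.169) − 5 = 8.0729 − 5 = 3.0729.
M = m − (m − M) = 8.56 − 3.0729 = 5.49.

M = 5.49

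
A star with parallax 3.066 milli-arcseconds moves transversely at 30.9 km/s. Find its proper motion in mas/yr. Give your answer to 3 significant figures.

d = 1/p = 1/0.003066″ = 326.16 pc.
μ = v_t / (4.74 d) = 30.9 / (4.74 × 326.16) = 30.9 / 1546 = 0.019987 ″/yr = 19.987 mas/yr.

20.0 mas/yr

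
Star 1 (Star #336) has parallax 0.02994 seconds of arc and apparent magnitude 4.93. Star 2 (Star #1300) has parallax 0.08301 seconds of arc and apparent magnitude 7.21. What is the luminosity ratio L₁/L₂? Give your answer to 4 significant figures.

L₁/L₂ = 62.77

d₁ = 1/p₁ = 1/0.02994″ = 33.4 pc; d₂ = 1/p₂ = 1/0.08301″ = 12.047 pc.
M₁ = m₁ − 5 log₁₀ d₁ + 5 = 4.93 − 7.6187 + 5 = 2.3113.
M₂ = 7.21 − 5.4044 + 5 = 6.8056.
L₁/L₂ = 10^(0.4(M₂ − M₁)) = 10^(0.4 × 4.4943) = 10^1.79772 = 62.765.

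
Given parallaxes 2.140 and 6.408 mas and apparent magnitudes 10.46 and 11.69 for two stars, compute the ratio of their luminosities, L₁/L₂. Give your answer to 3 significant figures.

d₁ = 1/p₁ = 1/0.002140″ = 467.29 pc; d₂ = 1/p₂ = 1/0.006408″ = 156.05 pc.
M₁ = m₁ − 5 log₁₀ d₁ + 5 = 10.46 − 13.3479 + 5 = 2.1121.
M₂ = 11.69 − 10.9663 + 5 = 5.7237.
L₁/L₂ = 10^(0.4(M₂ − M₁)) = 10^(0.4 × 3.6116) = 10^1.44464 = 27.838.

L₁/L₂ = 27.8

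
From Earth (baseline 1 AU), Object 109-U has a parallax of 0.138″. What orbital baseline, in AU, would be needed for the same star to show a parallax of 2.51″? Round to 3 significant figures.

Parallax scales linearly with baseline: p ∝ B, so B = p_target / p_Earth × 1 AU.
B = 2.51 / 0.138 = 18.188 AU.

18.2 AU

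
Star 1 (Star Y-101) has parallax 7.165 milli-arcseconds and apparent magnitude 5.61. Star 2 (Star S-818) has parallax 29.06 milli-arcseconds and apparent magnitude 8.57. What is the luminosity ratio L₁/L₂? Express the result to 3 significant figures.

L₁/L₂ = 251

d₁ = 1/p₁ = 1/0.007165″ = 139.57 pc; d₂ = 1/p₂ = 1/0.02906″ = 34.412 pc.
M₁ = m₁ − 5 log₁₀ d₁ + 5 = 5.61 − 10.7240 + 5 = -0.1140.
M₂ = 8.57 − 7.6835 + 5 = 5.8865.
L₁/L₂ = 10^(0.4(M₂ − M₁)) = 10^(0.4 × 6.0005) = 10^2.40020 = 251.3.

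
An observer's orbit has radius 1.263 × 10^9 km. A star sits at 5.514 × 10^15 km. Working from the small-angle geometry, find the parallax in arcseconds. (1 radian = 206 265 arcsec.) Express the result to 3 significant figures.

θ ≈ B/d = (1.263 × 10^9) / (5.514 × 10^15) = 2.2905 × 10^-7 rad.
In arcseconds: 2.2905 × 10^-7 × 206265 = 0.047245″.

0.0472 arcsec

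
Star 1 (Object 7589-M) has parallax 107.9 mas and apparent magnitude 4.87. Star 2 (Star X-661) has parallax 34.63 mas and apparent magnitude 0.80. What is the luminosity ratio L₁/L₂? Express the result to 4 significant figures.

d₁ = 1/p₁ = 1/0.1079″ = 9.2678 pc; d₂ = 1/p₂ = 1/0.03463″ = 28.877 pc.
M₁ = m₁ − 5 log₁₀ d₁ + 5 = 4.87 − 4.8349 + 5 = 5.0351.
M₂ = 0.80 − 7.3028 + 5 = -1.5028.
L₁/L₂ = 10^(0.4(M₂ − M₁)) = 10^(0.4 × (-6.5379)) = 10^(-2.61516) = 0.0024257.

L₁/L₂ = 0.002426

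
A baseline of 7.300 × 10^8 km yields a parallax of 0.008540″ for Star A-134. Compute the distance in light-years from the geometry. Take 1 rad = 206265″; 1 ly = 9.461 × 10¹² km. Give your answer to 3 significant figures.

1860 ly

θ = 0.008540″ = 0.008540/206265 = 4.1403 × 10^-8 rad.
d = B/θ = (7.300 × 10^8) / (4.1403 × 10^-8) = 1.7632 × 10^16 km = (1.7632 × 10^16) / (9.461 × 10^12) ly = 1863.7 ly.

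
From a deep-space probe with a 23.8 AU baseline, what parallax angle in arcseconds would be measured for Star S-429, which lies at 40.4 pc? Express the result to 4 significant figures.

p (arcsec) = B (AU) / d (pc).
p = 23.8 / 40.4 = 0.58911 arcsec.

0.5891 arcsec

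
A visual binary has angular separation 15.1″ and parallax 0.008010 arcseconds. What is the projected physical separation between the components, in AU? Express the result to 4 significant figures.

d = 1/p = 1/0.008010″ = 124.84 pc.
At distance d (pc), an angle of θ arcsec spans θ·d AU: s = 15.1 × 124.84 = 1885.1 AU.

1885 AU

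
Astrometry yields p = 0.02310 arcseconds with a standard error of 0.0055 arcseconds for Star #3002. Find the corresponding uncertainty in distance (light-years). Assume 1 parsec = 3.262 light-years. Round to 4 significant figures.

d = 1/p, so σ_d = σ_p / p².
σ_d = 0.00550 / (0.02310)² = 0.00550 / 0.00053361 = 10.307 pc = 10.307 × 3.262 ly = 33.621 ly.

33.62 ly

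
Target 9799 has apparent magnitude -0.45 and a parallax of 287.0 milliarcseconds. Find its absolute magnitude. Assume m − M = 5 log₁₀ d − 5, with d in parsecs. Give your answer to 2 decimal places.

d = 1/p = 1/0.2870″ = 3.4843 pc.
m − M = 5 log₁₀(3.4843) − 5 = 2.7106 − 5 = -2.2894.
M = m − (m − M) = -0.45 − (-2.2894) = 1.84.

M = 1.84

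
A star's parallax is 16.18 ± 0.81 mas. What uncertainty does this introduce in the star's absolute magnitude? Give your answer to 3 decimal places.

σ_M = 0.109 mag

M = m − 5 log₁₀ d + 5 = m + 5 log₁₀ p + 5, so ∂M/∂p = 5/(p ln 10).
σ_M = (5/ln 10) · (σ_p/p) = 2.1715 × 0.81/16.18 = 2.1715 × 0.050062 = 0.10871.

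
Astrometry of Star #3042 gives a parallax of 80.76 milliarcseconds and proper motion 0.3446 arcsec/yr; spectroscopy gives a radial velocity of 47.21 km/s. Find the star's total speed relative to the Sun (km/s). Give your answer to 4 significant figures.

d = 1/p = 1/0.08076″ = 12.382 pc.
v_t = 4.740 μ d = 4.740 × 0.3446 × 12.382 = 20.225 km/s.
v = √(v_r² + v_t²) = √(47.21² + 20.225²) = √2637.83 = 51.36 km/s.

51.36 km/s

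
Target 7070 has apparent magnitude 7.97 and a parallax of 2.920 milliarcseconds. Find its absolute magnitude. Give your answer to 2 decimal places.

M = 0.30

d = 1/p = 1/0.002920″ = 342.47 pc.
m − M = 5 log₁₀(342.47) − 5 = 12.6731 − 5 = 7.6731.
M = m − (m − M) = 7.97 − 7.6731 = 0.30.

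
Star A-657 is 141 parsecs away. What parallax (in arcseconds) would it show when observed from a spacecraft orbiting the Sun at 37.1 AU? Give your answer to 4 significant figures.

0.2631 arcsec

p (arcsec) = B (AU) / d (pc).
p = 37.1 / 141 = 0.26312 arcsec.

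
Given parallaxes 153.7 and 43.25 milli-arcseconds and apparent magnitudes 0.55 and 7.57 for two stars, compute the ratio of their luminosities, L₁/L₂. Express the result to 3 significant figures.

L₁/L₂ = 50.9

d₁ = 1/p₁ = 1/0.1537″ = 6.5062 pc; d₂ = 1/p₂ = 1/0.04325″ = 23.121 pc.
M₁ = m₁ − 5 log₁₀ d₁ + 5 = 0.55 − 4.0666 + 5 = 1.4834.
M₂ = 7.57 − 6.8200 + 5 = 5.7500.
L₁/L₂ = 10^(0.4(M₂ − M₁)) = 10^(0.4 × 4.2666) = 10^1.70664 = 50.891.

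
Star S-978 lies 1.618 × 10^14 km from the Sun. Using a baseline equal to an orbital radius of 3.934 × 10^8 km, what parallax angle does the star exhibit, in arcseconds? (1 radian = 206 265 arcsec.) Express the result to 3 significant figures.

0.502 arcsec

θ ≈ B/d = (3.934 × 10^8) / (1.618 × 10^14) = 2.4314 × 10^-6 rad.
In arcseconds: 2.4314 × 10^-6 × 206265 = 0.50151″.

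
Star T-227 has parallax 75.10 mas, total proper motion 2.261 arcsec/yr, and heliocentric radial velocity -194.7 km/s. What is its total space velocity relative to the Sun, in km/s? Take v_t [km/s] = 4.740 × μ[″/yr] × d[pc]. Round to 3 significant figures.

d = 1/p = 1/0.07510″ = 13.316 pc.
v_t = 4.740 μ d = 4.740 × 2.261 × 13.316 = 142.71 km/s.
v = √(v_r² + v_t²) = √((-194.7)² + 142.71²) = √58274.2 = 241.4 km/s.

241 km/s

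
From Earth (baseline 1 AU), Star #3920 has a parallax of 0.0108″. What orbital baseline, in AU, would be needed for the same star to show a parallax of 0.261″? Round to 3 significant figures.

24.2 AU

Parallax scales linearly with baseline: p ∝ B, so B = p_target / p_Earth × 1 AU.
B = 0.261 / 0.0108 = 24.167 AU.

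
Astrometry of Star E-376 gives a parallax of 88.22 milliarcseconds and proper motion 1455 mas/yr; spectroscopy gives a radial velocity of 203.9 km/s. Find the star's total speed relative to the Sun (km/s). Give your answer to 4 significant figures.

218.4 km/s

d = 1/p = 1/0.08822″ = 11.335 pc.
μ = 1455 mas/yr = 1.455 ″/yr.
v_t = 4.740 μ d = 4.740 × 1.455 × 11.335 = 78.174 km/s.
v = √(v_r² + v_t²) = √(203.9² + 78.174²) = √47686.4 = 218.37 km/s.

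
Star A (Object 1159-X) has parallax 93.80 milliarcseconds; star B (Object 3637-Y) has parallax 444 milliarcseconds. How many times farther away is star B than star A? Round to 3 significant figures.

0.211

Since d = 1/p, d_B/d_A = p_A/p_B.
= 93.80 / 444 = 0.21126.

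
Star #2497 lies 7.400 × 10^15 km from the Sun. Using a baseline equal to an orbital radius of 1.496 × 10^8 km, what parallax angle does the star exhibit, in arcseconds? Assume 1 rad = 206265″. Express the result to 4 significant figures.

0.004170 arcsec

θ ≈ B/d = (1.496 × 10^8) / (7.400 × 10^15) = 2.0216 × 10^-8 rad.
In arcseconds: 2.0216 × 10^-8 × 206265 = 0.0041699″.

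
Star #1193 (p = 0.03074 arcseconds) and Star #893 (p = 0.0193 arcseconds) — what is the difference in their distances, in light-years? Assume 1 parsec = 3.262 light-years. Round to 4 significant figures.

d_A = 1/0.03074″ = 32.531 pc; d_B = 1/0.01930″ = 51.813 pc.
|d_B − d_A| = |51.813 − 32.531| = 19.282 pc = 19.282 × 3.262 ly = 62.898 ly.

62.90 ly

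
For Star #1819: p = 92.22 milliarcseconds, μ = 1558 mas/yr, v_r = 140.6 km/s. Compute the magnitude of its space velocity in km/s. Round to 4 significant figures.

161.8 km/s

d = 1/p = 1/0.09222″ = 10.844 pc.
μ = 1558 mas/yr = 1.558 ″/yr.
v_t = 4.740 μ d = 4.740 × 1.558 × 10.844 = 80.082 km/s.
v = √(v_r² + v_t²) = √(140.6² + 80.082²) = √26181.5 = 161.81 km/s.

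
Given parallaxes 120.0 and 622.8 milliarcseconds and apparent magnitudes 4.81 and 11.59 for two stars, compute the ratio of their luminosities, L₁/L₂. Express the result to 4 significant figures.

d₁ = 1/p₁ = 1/0.1200″ = 8.3333 pc; d₂ = 1/p₂ = 1/0.6228″ = 1.6057 pc.
M₁ = m₁ − 5 log₁₀ d₁ + 5 = 4.81 − 4.6041 + 5 = 5.2059.
M₂ = 11.59 − 1.0283 + 5 = 15.5617.
L₁/L₂ = 10^(0.4(M₂ − M₁)) = 10^(0.4 × 10.3558) = 10^4.14232 = 13878.

L₁/L₂ = 13880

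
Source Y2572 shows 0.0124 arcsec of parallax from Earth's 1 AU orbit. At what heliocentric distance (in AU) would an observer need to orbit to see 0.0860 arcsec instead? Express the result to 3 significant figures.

Parallax scales linearly with baseline: p ∝ B, so B = p_target / p_Earth × 1 AU.
B = 0.0860 / 0.0124 = 6.9355 AU.

6.94 AU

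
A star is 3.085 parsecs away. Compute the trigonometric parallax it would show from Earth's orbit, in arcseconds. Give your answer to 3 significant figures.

0.324 arcsec

p = 1/d = 1/3.085 = 0.32415 arcsec.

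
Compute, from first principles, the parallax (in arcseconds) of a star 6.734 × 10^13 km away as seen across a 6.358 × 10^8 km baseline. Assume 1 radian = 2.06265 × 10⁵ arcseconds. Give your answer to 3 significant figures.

θ ≈ B/d = (6.358 × 10^8) / (6.734 × 10^13) = 9.4416 × 10^-6 rad.
In arcseconds: 9.4416 × 10^-6 × 206265 = 1.9475″.

1.95 arcsec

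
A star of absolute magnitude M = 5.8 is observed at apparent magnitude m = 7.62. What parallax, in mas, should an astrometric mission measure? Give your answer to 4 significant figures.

m − M = 7.62 − 5.8 = 1.82.
d = 10^((m−M)/5 + 1) = 10^1.364 = 23.121 pc.
p = 1/d = 1/23.121 = 0.043251 arcsec = 43.251 mas.

43.25 mas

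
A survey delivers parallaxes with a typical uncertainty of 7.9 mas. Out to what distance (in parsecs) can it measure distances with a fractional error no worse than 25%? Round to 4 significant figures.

31.65 pc

σ_d/d = σ_p/p, so the condition is σ_p/p ≤ 0.25, i.e. p ≥ σ_p/0.25.
p_min = 7.9/0.25 = 31.6 mas = 0.0316 arcsec.
d_max = 1/p_min = 1/0.0316 = 31.646 pc.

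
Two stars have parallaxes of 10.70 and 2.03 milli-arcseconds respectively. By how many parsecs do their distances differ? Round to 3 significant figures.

d_A = 1/0.01070″ = 93.458 pc; d_B = 1/0.002030″ = 492.61 pc.
|d_B − d_A| = |492.61 − 93.458| = 399.15 pc.

399 pc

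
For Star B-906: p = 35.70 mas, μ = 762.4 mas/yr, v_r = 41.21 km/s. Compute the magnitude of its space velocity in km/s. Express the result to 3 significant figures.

109 km/s

d = 1/p = 1/0.03570″ = 28.011 pc.
μ = 762.4 mas/yr = 0.7624 ″/yr.
v_t = 4.740 μ d = 4.740 × 0.7624 × 28.011 = 101.23 km/s.
v = √(v_r² + v_t²) = √(41.21² + 101.23²) = √11945.8 = 109.3 km/s.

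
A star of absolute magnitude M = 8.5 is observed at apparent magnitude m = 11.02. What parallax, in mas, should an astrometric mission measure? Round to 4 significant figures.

31.33 mas

m − M = 11.02 − 8.5 = 2.52.
d = 10^((m−M)/5 + 1) = 10^1.504 = 31.915 pc.
p = 1/d = 1/31.915 = 0.031333 arcsec = 31.333 mas.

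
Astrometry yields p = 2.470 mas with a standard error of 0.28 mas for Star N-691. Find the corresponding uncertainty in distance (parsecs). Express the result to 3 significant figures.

45.9 pc

d = 1/p, so σ_d = σ_p / p².
σ_d = 0.000280 / (0.002470)² = 0.000280 / 0.0000061009 = 45.895 pc.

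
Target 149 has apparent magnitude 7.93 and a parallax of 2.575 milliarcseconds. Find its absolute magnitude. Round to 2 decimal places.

d = 1/p = 1/0.002575″ = 388.35 pc.
m − M = 5 log₁₀(388.35) − 5 = 12.9461 − 5 = 7.9461.
M = m − (m − M) = 7.93 − 7.9461 = -0.02.

M = -0.02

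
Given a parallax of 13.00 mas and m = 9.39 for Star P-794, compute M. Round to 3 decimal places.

d = 1/p = 1/0.01300″ = 76.923 pc.
m − M = 5 log₁₀(76.923) − 5 = 9.4303 − 5 = 4.4303.
M = m − (m − M) = 9.39 − 4.4303 = 4.960.

M = 4.960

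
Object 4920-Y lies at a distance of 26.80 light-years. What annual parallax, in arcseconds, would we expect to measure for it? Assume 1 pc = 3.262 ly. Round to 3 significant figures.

d = 26.80 ly ÷ 3.262 = 8.2158 pc.
p = 1/d = 1/8.2158 = 0.12172 arcsec.

0.122 arcsec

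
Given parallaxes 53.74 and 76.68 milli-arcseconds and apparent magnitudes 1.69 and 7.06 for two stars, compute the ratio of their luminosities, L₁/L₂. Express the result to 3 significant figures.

d₁ = 1/p₁ = 1/0.05374″ = 18.608 pc; d₂ = 1/p₂ = 1/0.07668″ = 13.041 pc.
M₁ = m₁ − 5 log₁₀ d₁ + 5 = 1.69 − 6.3485 + 5 = 0.3415.
M₂ = 7.06 − 5.5766 + 5 = 6.4834.
L₁/L₂ = 10^(0.4(M₂ − M₁)) = 10^(0.4 × 6.1419) = 10^2.45676 = 286.26.

L₁/L₂ = 286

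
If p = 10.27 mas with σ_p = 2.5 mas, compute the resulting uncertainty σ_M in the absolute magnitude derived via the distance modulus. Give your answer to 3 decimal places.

σ_M = 0.529 mag

M = m − 5 log₁₀ d + 5 = m + 5 log₁₀ p + 5, so ∂M/∂p = 5/(p ln 10).
σ_M = (5/ln 10) · (σ_p/p) = 2.1715 × 2.5/10.27 = 2.1715 × 0.24343 = 0.52861.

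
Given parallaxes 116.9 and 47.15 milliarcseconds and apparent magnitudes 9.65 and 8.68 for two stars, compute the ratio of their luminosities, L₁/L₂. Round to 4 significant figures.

d₁ = 1/p₁ = 1/0.1169″ = 8.5543 pc; d₂ = 1/p₂ = 1/0.04715″ = 21.209 pc.
M₁ = m₁ − 5 log₁₀ d₁ + 5 = 9.65 − 4.6609 + 5 = 9.9891.
M₂ = 8.68 − 6.6326 + 5 = 7.0474.
L₁/L₂ = 10^(0.4(M₂ − M₁)) = 10^(0.4 × (-2.9417)) = 10^(-1.17668) = 0.066576.

L₁/L₂ = 0.06658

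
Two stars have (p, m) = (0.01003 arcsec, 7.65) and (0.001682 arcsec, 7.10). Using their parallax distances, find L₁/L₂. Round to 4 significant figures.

L₁/L₂ = 0.01695

d₁ = 1/p₁ = 1/0.01003″ = 99.701 pc; d₂ = 1/p₂ = 1/0.001682″ = 594.53 pc.
M₁ = m₁ − 5 log₁₀ d₁ + 5 = 7.65 − 9.9935 + 5 = 2.6565.
M₂ = 7.10 − 13.8709 + 5 = -1.7709.
L₁/L₂ = 10^(0.4(M₂ − M₁)) = 10^(0.4 × (-4.4274)) = 10^(-1.77096) = 0.016945.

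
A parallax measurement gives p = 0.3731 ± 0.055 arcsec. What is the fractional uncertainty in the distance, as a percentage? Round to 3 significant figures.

For d = 1/p, |σ_d/d| = |σ_p/p|.
σ_p/p = 0.055 / 0.3731 = 0.14741 = 14.741%.

14.7%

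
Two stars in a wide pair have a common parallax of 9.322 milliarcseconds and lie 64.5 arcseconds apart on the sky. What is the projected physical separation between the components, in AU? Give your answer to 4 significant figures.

d = 1/p = 1/0.009322″ = 107.27 pc.
At distance d (pc), an angle of θ arcsec spans θ·d AU: s = 64.5 × 107.27 = 6918.9 AU.

6919 AU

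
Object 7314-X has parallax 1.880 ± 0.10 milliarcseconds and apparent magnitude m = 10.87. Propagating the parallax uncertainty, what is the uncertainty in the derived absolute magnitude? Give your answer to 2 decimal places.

σ_M = 0.12 mag

M = m − 5 log₁₀ d + 5 = m + 5 log₁₀ p + 5, so ∂M/∂p = 5/(p ln 10).
σ_M = (5/ln 10) · (σ_p/p) = 2.1715 × 0.10/1.880 = 2.1715 × 0.053191 = 0.1155.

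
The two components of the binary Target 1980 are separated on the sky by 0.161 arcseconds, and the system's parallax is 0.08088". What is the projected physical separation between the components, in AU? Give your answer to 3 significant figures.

d = 1/p = 1/0.08088″ = 12.364 pc.
At distance d (pc), an angle of θ arcsec spans θ·d AU: s = 0.161 × 12.364 = 1.9906 AU.

1.99 AU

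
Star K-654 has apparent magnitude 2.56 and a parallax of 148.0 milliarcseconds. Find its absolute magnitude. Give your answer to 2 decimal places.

M = 3.41

d = 1/p = 1/0.1480″ = 6.7568 pc.
m − M = 5 log₁₀(6.7568) − 5 = 4.1487 − 5 = -0.8513.
M = m − (m − M) = 2.56 − (-0.8513) = 3.41.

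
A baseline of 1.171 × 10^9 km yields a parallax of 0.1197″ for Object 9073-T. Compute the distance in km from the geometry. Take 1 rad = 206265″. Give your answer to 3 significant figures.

2.02 × 10^15 km

θ = 0.1197″ = 0.1197/206265 = 5.8032 × 10^-7 rad.
d = B/θ = (1.171 × 10^9) / (5.8032 × 10^-7) = 2.0179 × 10^15 km.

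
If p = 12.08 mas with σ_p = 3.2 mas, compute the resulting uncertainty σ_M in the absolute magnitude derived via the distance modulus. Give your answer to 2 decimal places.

M = m − 5 log₁₀ d + 5 = m + 5 log₁₀ p + 5, so ∂M/∂p = 5/(p ln 10).
σ_M = (5/ln 10) · (σ_p/p) = 2.1715 × 3.2/12.08 = 2.1715 × 0.2649 = 0.57523.

σ_M = 0.58 mag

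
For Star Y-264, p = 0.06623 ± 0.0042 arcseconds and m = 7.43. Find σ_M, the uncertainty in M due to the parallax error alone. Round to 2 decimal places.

M = m − 5 log₁₀ d + 5 = m + 5 log₁₀ p + 5, so ∂M/∂p = 5/(p ln 10).
σ_M = (5/ln 10) · (σ_p/p) = 2.1715 × 0.0042/0.06623 = 2.1715 × 0.063415 = 0.13771.

σ_M = 0.14 mag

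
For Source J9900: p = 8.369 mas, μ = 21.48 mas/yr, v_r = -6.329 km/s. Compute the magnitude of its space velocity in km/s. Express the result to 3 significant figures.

d = 1/p = 1/0.008369″ = 119.49 pc.
μ = 21.48 mas/yr = 0.02148 ″/yr.
v_t = 4.740 μ d = 4.740 × 0.02148 × 119.49 = 12.166 km/s.
v = √(v_r² + v_t²) = √((-6.329)² + 12.166²) = √188.068 = 13.714 km/s.

13.7 km/s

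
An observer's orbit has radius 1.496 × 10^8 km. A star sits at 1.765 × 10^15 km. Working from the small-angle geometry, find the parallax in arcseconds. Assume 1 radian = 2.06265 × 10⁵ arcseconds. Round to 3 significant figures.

0.0175 arcsec

θ ≈ B/d = (1.496 × 10^8) / (1.765 × 10^15) = 8.4759 × 10^-8 rad.
In arcseconds: 8.4759 × 10^-8 × 206265 = 0.017483″.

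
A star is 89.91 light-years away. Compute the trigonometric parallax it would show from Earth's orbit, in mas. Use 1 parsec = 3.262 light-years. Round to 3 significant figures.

d = 89.91 ly ÷ 3.262 = 27.563 pc.
p = 1/d = 1/27.563 = 0.036281 arcsec.
= 0.036281 × 1000 = 36.281 mas.

36.3 mas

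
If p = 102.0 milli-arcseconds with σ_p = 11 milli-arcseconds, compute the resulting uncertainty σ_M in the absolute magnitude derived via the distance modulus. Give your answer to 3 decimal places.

σ_M = 0.234 mag

M = m − 5 log₁₀ d + 5 = m + 5 log₁₀ p + 5, so ∂M/∂p = 5/(p ln 10).
σ_M = (5/ln 10) · (σ_p/p) = 2.1715 × 11/102.0 = 2.1715 × 0.10784 = 0.23417.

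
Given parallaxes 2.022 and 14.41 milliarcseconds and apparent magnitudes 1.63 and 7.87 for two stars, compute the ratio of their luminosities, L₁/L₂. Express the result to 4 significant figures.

d₁ = 1/p₁ = 1/0.002022″ = 494.56 pc; d₂ = 1/p₂ = 1/0.01441″ = 69.396 pc.
M₁ = m₁ − 5 log₁₀ d₁ + 5 = 1.63 − 13.4711 + 5 = -6.8411.
M₂ = 7.87 − 9.2067 + 5 = 3.6633.
L₁/L₂ = 10^(0.4(M₂ − M₁)) = 10^(0.4 × 10.5044) = 10^4.20176 = 15913.

L₁/L₂ = 15910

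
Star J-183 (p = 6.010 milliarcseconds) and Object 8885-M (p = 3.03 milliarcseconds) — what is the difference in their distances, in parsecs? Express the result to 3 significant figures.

d_A = 1/0.006010″ = 166.39 pc; d_B = 1/0.003030″ = 330.03 pc.
|d_B − d_A| = |330.03 − 166.39| = 163.64 pc.

164 pc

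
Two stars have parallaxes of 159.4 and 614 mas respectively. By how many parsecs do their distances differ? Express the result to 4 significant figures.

4.645 pc

d_A = 1/0.1594″ = 6.2735 pc; d_B = 1/0.6140″ = 1.6287 pc.
|d_B − d_A| = |1.6287 − 6.2735| = 4.6448 pc.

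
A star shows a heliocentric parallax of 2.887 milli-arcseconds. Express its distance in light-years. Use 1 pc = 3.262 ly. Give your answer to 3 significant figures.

1130 light years

p = 2.887 milli-arcseconds = 0.002887 arcsec.
d = 1/p = 1/0.002887 = 346.38 pc.
In light-years: 346.38 × 3.262 = 1129.9 ly.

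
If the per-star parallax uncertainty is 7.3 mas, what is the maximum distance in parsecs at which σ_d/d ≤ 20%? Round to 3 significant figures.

σ_d/d = σ_p/p, so the condition is σ_p/p ≤ 0.20, i.e. p ≥ σ_p/0.20.
p_min = 7.3/0.20 = 36.5 mas = 0.0365 arcsec.
d_max = 1/p_min = 1/0.0365 = 27.397 pc.

27.4 pc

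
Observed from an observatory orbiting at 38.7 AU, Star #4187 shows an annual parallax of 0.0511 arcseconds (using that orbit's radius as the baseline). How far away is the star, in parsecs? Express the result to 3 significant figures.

With baseline B (in AU) and parallax p (in arcsec), d = B/p parsecs.
d = 38.7 / 0.0511 = 757.34 pc.

757 pc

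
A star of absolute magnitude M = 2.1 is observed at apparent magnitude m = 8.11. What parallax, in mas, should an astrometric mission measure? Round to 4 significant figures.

m − M = 8.11 − 2.1 = 6.01.
d = 10^((m−M)/5 + 1) = 10^2.202 = 159.22 pc.
p = 1/d = 1/159.22 = 0.0062806 arcsec = 6.2806 mas.

6.281 mas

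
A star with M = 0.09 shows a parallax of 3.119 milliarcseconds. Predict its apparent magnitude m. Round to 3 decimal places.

d = 1/p = 1/0.003119″ = 320.62 pc.
m − M = 5 log₁₀ d − 5 = 5 log₁₀(320.62) − 5 = 12.5300 − 5 = 7.5300.
m = M + (m − M) = 0.09 + 7.5300 = 7.620.

m = 7.620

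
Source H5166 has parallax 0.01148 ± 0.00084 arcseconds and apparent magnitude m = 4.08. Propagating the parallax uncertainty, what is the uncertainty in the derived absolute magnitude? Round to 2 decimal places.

σ_M = 0.16 mag

M = m − 5 log₁₀ d + 5 = m + 5 log₁₀ p + 5, so ∂M/∂p = 5/(p ln 10).
σ_M = (5/ln 10) · (σ_p/p) = 2.1715 × 0.00084/0.01148 = 2.1715 × 0.073171 = 0.15889.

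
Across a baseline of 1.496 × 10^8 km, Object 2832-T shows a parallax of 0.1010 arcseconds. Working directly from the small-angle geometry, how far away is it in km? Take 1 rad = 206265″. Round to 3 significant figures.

θ = 0.1010″ = 0.1010/206265 = 4.8966 × 10^-7 rad.
d = B/θ = (1.496 × 10^8) / (4.8966 × 10^-7) = 3.0552 × 10^14 km.

3.06 × 10^14 km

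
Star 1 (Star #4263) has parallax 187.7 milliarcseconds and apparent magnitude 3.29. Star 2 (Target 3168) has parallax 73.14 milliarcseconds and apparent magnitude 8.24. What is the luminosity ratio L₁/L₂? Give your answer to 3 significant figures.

L₁/L₂ = 14.5

d₁ = 1/p₁ = 1/0.1877″ = 5.3277 pc; d₂ = 1/p₂ = 1/0.07314″ = 13.672 pc.
M₁ = m₁ − 5 log₁₀ d₁ + 5 = 3.29 − 3.6327 + 5 = 4.6573.
M₂ = 8.24 − 5.6792 + 5 = 7.5608.
L₁/L₂ = 10^(0.4(M₂ − M₁)) = 10^(0.4 × 2.9035) = 10^1.16140 = 14.501.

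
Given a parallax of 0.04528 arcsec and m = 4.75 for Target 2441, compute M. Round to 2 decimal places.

M = 3.03

d = 1/p = 1/0.04528″ = 22.085 pc.
m − M = 5 log₁₀(22.085) − 5 = 6.7205 − 5 = 1.7205.
M = m − (m − M) = 4.75 − 1.7205 = 3.03.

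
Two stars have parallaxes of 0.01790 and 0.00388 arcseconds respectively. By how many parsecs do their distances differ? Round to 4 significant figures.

201.9 pc

d_A = 1/0.01790″ = 55.866 pc; d_B = 1/0.003880″ = 257.73 pc.
|d_B − d_A| = |257.73 − 55.866| = 201.86 pc.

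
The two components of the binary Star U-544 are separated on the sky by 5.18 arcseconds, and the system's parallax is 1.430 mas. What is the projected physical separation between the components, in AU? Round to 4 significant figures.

3622 AU

d = 1/p = 1/0.001430″ = 699.3 pc.
At distance d (pc), an angle of θ arcsec spans θ·d AU: s = 5.18 × 699.3 = 3622.4 AU.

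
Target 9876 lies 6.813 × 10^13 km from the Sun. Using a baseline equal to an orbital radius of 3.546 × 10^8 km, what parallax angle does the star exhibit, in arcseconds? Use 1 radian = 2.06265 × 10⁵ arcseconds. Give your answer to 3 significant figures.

1.07 arcsec

θ ≈ B/d = (3.546 × 10^8) / (6.813 × 10^13) = 5.2048 × 10^-6 rad.
In arcseconds: 5.2048 × 10^-6 × 206265 = 1.0736″.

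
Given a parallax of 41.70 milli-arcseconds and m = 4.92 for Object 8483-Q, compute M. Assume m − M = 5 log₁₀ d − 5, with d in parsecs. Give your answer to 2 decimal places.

d = 1/p = 1/0.04170″ = 23.981 pc.
m − M = 5 log₁₀(23.981) − 5 = 6.8993 − 5 = 1.8993.
M = m − (m − M) = 4.92 − 1.8993 = 3.02.

M = 3.02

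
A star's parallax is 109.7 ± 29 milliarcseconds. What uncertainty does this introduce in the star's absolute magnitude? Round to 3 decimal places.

M = m − 5 log₁₀ d + 5 = m + 5 log₁₀ p + 5, so ∂M/∂p = 5/(p ln 10).
σ_M = (5/ln 10) · (σ_p/p) = 2.1715 × 29/109.7 = 2.1715 × 0.26436 = 0.57406.

σ_M = 0.574 mag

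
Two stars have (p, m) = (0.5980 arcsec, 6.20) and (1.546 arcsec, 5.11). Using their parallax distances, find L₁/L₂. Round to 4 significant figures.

d₁ = 1/p₁ = 1/0.5980″ = 1.6722 pc; d₂ = 1/p₂ = 1/1.546″ = 0.64683 pc.
M₁ = m₁ − 5 log₁₀ d₁ + 5 = 6.20 − 1.1164 + 5 = 10.0836.
M₂ = 5.11 − (-0.9460) + 5 = 11.0560.
L₁/L₂ = 10^(0.4(M₂ − M₁)) = 10^(0.4 × 0.9724) = 10^0.38896 = 2.4488.

L₁/L₂ = 2.449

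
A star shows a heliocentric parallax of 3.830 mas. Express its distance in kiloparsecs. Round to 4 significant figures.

p = 3.830 mas = 0.003830 arcsec.
d = 1/p = 1/0.003830 = 261.1 pc.
= 0.2611 kpc.

0.2611 kpc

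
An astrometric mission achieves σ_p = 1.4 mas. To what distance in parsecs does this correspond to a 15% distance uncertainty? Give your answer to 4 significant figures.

σ_d/d = σ_p/p, so the condition is σ_p/p ≤ 0.15, i.e. p ≥ σ_p/0.15.
p_min = 1.4/0.15 = 9.3333 mas = 0.0093333 arcsec.
d_max = 1/p_min = 1/0.0093333 = 107.14 pc.

107.1 pc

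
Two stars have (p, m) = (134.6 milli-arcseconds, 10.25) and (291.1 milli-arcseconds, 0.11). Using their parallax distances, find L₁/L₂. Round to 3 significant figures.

d₁ = 1/p₁ = 1/0.1346″ = 7.4294 pc; d₂ = 1/p₂ = 1/0.2911″ = 3.4352 pc.
M₁ = m₁ − 5 log₁₀ d₁ + 5 = 10.25 − 4.3548 + 5 = 10.8952.
M₂ = 0.11 − 2.6798 + 5 = 2.4302.
L₁/L₂ = 10^(0.4(M₂ − M₁)) = 10^(0.4 × (-8.4650)) = 10^(-3.38600) = 0.00041115.

L₁/L₂ = 0.000411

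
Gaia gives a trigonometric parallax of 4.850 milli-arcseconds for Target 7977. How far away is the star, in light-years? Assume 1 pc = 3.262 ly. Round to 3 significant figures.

p = 4.850 milli-arcseconds = 0.004850 arcsec.
d = 1/p = 1/0.004850 = 206.19 pc.
In light-years: 206.19 × 3.262 = 672.59 ly.

673 light years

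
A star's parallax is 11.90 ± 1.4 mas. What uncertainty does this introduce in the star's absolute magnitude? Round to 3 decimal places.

M = m − 5 log₁₀ d + 5 = m + 5 log₁₀ p + 5, so ∂M/∂p = 5/(p ln 10).
σ_M = (5/ln 10) · (σ_p/p) = 2.1715 × 1.4/11.90 = 2.1715 × 0.11765 = 0.25548.

σ_M = 0.255 mag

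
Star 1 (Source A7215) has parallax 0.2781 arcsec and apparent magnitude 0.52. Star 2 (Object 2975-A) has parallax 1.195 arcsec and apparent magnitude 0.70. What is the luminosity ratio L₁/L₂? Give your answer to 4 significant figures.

L₁/L₂ = 21.79

d₁ = 1/p₁ = 1/0.2781″ = 3.5958 pc; d₂ = 1/p₂ = 1/1.195″ = 0.83682 pc.
M₁ = m₁ − 5 log₁₀ d₁ + 5 = 0.52 − 2.7790 + 5 = 2.7410.
M₂ = 0.70 − (-0.3868) + 5 = 6.0868.
L₁/L₂ = 10^(0.4(M₂ − M₁)) = 10^(0.4 × 3.3458) = 10^1.33832 = 21.793.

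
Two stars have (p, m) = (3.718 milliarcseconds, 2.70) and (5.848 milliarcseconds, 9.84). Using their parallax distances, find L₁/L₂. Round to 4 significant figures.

L₁/L₂ = 1776

d₁ = 1/p₁ = 1/0.003718″ = 268.96 pc; d₂ = 1/p₂ = 1/0.005848″ = 171 pc.
M₁ = m₁ − 5 log₁₀ d₁ + 5 = 2.70 − 12.1484 + 5 = -4.4484.
M₂ = 9.84 − 11.1650 + 5 = 3.6750.
L₁/L₂ = 10^(0.4(M₂ − M₁)) = 10^(0.4 × 8.1234) = 10^3.24936 = 1775.7.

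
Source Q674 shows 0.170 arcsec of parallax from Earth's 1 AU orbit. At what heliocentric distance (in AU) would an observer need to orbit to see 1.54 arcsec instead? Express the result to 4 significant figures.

Parallax scales linearly with baseline: p ∝ B, so B = p_target / p_Earth × 1 AU.
B = 1.54 / 0.170 = 9.0588 AU.

9.059 AU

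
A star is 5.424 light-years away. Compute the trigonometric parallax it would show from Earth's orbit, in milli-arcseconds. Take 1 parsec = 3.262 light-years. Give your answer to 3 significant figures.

d = 5.424 ly ÷ 3.262 = 1.6628 pc.
p = 1/d = 1/1.6628 = 0.6014 arcsec.
= 0.6014 × 1000 = 601.4 mas.

601 mas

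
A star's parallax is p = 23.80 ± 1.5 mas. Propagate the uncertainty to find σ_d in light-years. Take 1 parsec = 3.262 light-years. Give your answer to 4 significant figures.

d = 1/p, so σ_d = σ_p / p².
σ_d = 0.00150 / (0.02380)² = 0.00150 / 0.00056644 = 2.6481 pc = 2.6481 × 3.262 ly = 8.6381 ly.

8.638 ly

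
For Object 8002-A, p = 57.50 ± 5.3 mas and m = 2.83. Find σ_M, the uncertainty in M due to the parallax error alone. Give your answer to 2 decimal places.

σ_M = 0.20 mag

M = m − 5 log₁₀ d + 5 = m + 5 log₁₀ p + 5, so ∂M/∂p = 5/(p ln 10).
σ_M = (5/ln 10) · (σ_p/p) = 2.1715 × 5.3/57.50 = 2.1715 × 0.092174 = 0.20016.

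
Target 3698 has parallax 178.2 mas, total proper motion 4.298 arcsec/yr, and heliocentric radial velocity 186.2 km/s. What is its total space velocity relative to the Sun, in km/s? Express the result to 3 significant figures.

d = 1/p = 1/0.1782″ = 5.6117 pc.
v_t = 4.740 μ d = 4.740 × 4.298 × 5.6117 = 114.32 km/s.
v = √(v_r² + v_t²) = √(186.2² + 114.32²) = √47739.5 = 218.49 km/s.

218 km/s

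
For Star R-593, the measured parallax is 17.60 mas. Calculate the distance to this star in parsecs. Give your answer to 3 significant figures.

p = 17.60 mas = 0.01760 arcsec.
d = 1/p = 1/0.01760 = 56.818 pc.

56.8 pc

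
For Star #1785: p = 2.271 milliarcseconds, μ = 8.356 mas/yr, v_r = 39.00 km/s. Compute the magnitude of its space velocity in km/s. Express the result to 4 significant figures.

d = 1/p = 1/0.002271″ = 440.33 pc.
μ = 8.356 mas/yr = 0.008356 ″/yr.
v_t = 4.740 μ d = 4.740 × 0.008356 × 440.33 = 17.44 km/s.
v = √(v_r² + v_t²) = √(39.00² + 17.44²) = √1825.15 = 42.722 km/s.

42.72 km/s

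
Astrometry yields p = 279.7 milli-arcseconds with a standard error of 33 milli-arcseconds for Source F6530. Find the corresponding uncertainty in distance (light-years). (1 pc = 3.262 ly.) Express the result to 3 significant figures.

1.38 ly

d = 1/p, so σ_d = σ_p / p².
σ_d = 0.0330 / (0.2797)² = 0.0330 / 0.078232 = 0.42182 pc = 0.42182 × 3.262 ly = 1.376 ly.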